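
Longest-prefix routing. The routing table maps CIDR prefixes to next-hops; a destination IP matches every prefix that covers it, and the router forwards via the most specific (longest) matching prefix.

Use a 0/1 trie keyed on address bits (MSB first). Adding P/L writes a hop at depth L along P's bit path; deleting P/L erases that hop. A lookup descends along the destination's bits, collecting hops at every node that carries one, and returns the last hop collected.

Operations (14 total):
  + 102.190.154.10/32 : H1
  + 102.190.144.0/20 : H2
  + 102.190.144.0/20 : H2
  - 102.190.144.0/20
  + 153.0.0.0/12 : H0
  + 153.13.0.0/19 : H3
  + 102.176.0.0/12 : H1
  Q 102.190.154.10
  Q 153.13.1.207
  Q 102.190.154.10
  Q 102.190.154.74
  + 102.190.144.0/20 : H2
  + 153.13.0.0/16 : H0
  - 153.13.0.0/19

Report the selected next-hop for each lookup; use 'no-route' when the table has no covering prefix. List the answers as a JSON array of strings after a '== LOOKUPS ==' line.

Trace:
  + 102.190.154.10/32 (H1) depth=32
  + 102.190.144.0/20 (H2) depth=20
  + 102.190.144.0/20 (H2) depth=20
  del 102.190.144.0/20 (clear depth 20)
  + 153.0.0.0/12 (H0) depth=12
  + 153.13.0.0/19 (H3) depth=19
  + 102.176.0.0/12 (H1) depth=12
  Q 102.190.154.10: descend 01100110101111101001101000001010 ; hops seen [H1,H1] ; pick H1
  Q 153.13.1.207: descend 1001100100001101000 ; hops seen [H0,H3] ; pick H3
  Q 102.190.154.10: descend 01100110101111101001101000001010 ; hops seen [H1,H1] ; pick H1
  Q 102.190.154.74: descend 0110011010111110100110100 ; hops seen [H1] ; pick H1
  + 102.190.144.0/20 (H2) depth=20
  + 153.13.0.0/16 (H0) depth=16
  del 153.13.0.0/19 (clear depth 19)

== LOOKUPS ==
["H1","H3","H1","H1"]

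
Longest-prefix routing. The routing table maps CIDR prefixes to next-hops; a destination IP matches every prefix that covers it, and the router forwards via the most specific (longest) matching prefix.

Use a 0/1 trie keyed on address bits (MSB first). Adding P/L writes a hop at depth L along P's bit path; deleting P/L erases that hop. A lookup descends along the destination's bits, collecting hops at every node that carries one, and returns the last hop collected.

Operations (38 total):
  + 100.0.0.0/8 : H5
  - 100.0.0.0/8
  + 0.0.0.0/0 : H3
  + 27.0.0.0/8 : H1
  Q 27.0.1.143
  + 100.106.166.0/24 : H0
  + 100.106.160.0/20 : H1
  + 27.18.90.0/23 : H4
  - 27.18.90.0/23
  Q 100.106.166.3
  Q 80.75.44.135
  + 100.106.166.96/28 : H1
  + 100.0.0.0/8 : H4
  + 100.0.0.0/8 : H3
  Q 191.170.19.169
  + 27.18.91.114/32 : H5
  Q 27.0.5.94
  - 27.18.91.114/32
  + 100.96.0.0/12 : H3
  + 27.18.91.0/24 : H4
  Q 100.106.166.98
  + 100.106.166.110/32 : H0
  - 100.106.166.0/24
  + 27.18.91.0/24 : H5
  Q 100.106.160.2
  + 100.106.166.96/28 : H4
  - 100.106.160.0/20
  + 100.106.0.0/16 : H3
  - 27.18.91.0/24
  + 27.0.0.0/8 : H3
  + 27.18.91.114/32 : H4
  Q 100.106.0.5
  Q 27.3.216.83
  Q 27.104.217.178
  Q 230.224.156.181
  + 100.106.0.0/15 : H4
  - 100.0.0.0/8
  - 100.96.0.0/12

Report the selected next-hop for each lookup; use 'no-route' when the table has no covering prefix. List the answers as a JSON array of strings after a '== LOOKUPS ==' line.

Process each operation:
  add 100.0.0.0/8 -> H5 at depth 8
  del 100.0.0.0/8 (clear depth 8)
  add 0.0.0.0/0 -> H3 at depth 0
  add 27.0.0.0/8 -> H1 at depth 8
  ? 27.0.1.143  path d0:H3→d1:-→d2:-→d3:-→d4:-→d5:-→d6:-→d7:-→d8:H1  best=H1
  add 100.106.166.0/24 -> H0 at depth 24
  add 100.106.160.0/20 -> H1 at depth 20
  add 27.18.90.0/23 -> H4 at depth 23
  del 27.18.90.0/23 (clear depth 23)
  ? 100.106.166.3  path d0:H3→d1:-→d2:-→d3:-→d4:-→d5:-→d6:-→d7:-→d8:-→d9:-→d10:-→d11:-→d12:-→d13:-→d14:-→d15:-→d16:-→d17:-→d18:-→d19:-→d20:H1→d21:-→d22:-→d23:-→d24:H0  best=H0
  ? 80.75.44.135  path d0:H3→d1:-→d2:-  best=H3
  add 100.106.166.96/28 -> H1 at depth 28
  add 100.0.0.0/8 -> H4 at depth 8
  add 100.0.0.0/8 -> H3 at depth 8
  ? 191.170.19.169  path d0:H3  best=H3
  add 27.18.91.114/32 -> H5 at depth 32
  ? 27.0.5.94  path d0:H3→d1:-→d2:-→d3:-→d4:-→d5:-→d6:-→d7:-→d8:H1→d9:-→d10:-→d11:-  best=H1
  del 27.18.91.114/32 (clear depth 32)
  add 100.96.0.0/12 -> H3 at depth 12
  add 27.18.91.0/24 -> H4 at depth 24
  ? 100.106.166.98  path d0:H3→d1:-→d2:-→d3:-→d4:-→d5:-→d6:-→d7:-→d8:H3→d9:-→d10:-→d11:-→d12:H3→d13:-→d14:-→d15:-→d16:-→d17:-→d18:-→d19:-→d20:H1→d21:-→d22:-→d23:-→d24:H0→d25:-→d26:-→d27:-→d28:H1  best=H1
  add 100.106.166.110/32 -> H0 at depth 32
  del 100.106.166.0/24 (clear depth 24)
  add 27.18.91.0/24 -> H5 at depth 24
  ? 100.106.160.2  path d0:H3→d1:-→d2:-→d3:-→d4:-→d5:-→d6:-→d7:-→d8:H3→d9:-→d10:-→d11:-→d12:H3→d13:-→d14:-→d15:-→d16:-→d17:-→d18:-→d19:-→d20:H1→d21:-  best=H1
  add 100.106.166.96/28 -> H4 at depth 28
  del 100.106.160.0/20 (clear depth 20)
  add 100.106.0.0/16 -> H3 at depth 16
  del 27.18.91.0/24 (clear depth 24)
  add 27.0.0.0/8 -> H3 at depth 8
  add 27.18.91.114/32 -> H4 at depth 32
  ? 100.106.0.5  path d0:H3→d1:-→d2:-→d3:-→d4:-→d5:-→d6:-→d7:-→d8:H3→d9:-→d10:-→d11:-→d12:H3→d13:-→d14:-→d15:-→d16:H3  best=H3
  ? 27.3.216.83  path d0:H3→d1:-→d2:-→d3:-→d4:-→d5:-→d6:-→d7:-→d8:H3→d9:-→d10:-→d11:-  best=H3
  ? 27.104.217.178  path d0:H3→d1:-→d2:-→d3:-→d4:-→d5:-→d6:-→d7:-→d8:H3→d9:-  best=H3
  ? 230.224.156.181  path d0:H3  best=H3
  add 100.106.0.0/15 -> H4 at depth 15
  del 100.0.0.0/8 (clear depth 8)
  del 100.96.0.0/12 (clear depth 12)

== LOOKUPS ==
["H1","H0","H3","H3","H1","H1","H1","H3","H3","H3","H3"]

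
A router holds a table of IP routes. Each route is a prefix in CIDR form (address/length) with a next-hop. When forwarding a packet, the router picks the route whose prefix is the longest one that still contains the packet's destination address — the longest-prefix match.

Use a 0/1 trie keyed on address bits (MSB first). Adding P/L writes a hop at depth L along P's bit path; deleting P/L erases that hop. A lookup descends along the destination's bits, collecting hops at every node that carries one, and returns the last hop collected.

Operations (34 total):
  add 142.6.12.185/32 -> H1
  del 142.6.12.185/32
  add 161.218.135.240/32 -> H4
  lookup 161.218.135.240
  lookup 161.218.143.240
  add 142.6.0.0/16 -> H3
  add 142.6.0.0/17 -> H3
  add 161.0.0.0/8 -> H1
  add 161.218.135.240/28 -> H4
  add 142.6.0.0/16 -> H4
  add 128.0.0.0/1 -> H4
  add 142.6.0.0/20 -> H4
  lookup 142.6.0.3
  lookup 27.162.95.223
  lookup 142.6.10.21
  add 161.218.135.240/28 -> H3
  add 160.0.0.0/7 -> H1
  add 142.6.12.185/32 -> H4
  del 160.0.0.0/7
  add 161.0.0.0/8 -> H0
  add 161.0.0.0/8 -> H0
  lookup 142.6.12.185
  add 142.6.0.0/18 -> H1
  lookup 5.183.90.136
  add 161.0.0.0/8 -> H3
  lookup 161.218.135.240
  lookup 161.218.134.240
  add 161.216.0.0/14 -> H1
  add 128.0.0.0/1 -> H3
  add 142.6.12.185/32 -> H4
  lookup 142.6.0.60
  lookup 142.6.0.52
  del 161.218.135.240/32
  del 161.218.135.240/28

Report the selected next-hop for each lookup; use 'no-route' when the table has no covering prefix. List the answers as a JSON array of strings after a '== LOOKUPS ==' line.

Process each operation:
  + 142.6.12.185/32 (H1) depth=32
  - 142.6.12.185/32 clear@32
  + 161.218.135.240/32 (H4) depth=32
  Q 161.218.135.240: descend 10100001110110101000011111110000 ; hops seen [H4] ; pick H4
  Q 161.218.143.240: descend 10100001110110101000 ; hops seen [∅] ; pick no-route
  + 142.6.0.0/16 (H3) depth=16
  + 142.6.0.0/17 (H3) depth=17
  + 161.0.0.0/8 (H1) depth=8
  + 161.218.135.240/28 (H4) depth=28
  + 142.6.0.0/16 (H4) depth=16
  + 128.0.0.0/1 (H4) depth=1
  + 142.6.0.0/20 (H4) depth=20
  Q 142.6.0.3: descend 10001110000001100000 ; hops seen [H4,H4,H3,H4] ; pick H4
  Q 27.162.95.223: descend ε ; hops seen [∅] ; pick no-route
  Q 142.6.10.21: descend 100011100000011000001 ; hops seen [H4,H4,H3,H4] ; pick H4
  + 161.218.135.240/28 (H3) depth=28
  + 160.0.0.0/7 (H1) depth=7
  + 142.6.12.185/32 (H4) depth=32
  - 160.0.0.0/7 clear@7
  + 161.0.0.0/8 (H0) depth=8
  + 161.0.0.0/8 (H0) depth=8
  Q 142.6.12.185: descend 10001110000001100000110010111001 ; hops seen [H4,H4,H3,H4,H4] ; pick H4
  + 142.6.0.0/18 (H1) depth=18
  Q 5.183.90.136: descend ε ; hops seen [∅] ; pick no-route
  + 161.0.0.0/8 (H3) depth=8
  Q 161.218.135.240: descend 10100001110110101000011111110000 ; hops seen [H4,H3,H3,H4] ; pick H4
  Q 161.218.134.240: descend 10100001110110101000011 ; hops seen [H4,H3] ; pick H3
  + 161.216.0.0/14 (H1) depth=14
  + 128.0.0.0/1 (H3) depth=1
  + 142.6.12.185/32 (H4) depth=32
  Q 142.6.0.60: descend 10001110000001100000 ; hops seen [H3,H4,H3,H1,H4] ; pick H4
  Q 142.6.0.52: descend 10001110000001100000 ; hops seen [H3,H4,H3,H1,H4] ; pick H4
  - 161.218.135.240/32 clear@32
  - 161.218.135.240/28 clear@28

== LOOKUPS ==
["H4","no-route","H4","no-route","H4","H4","no-route","H4","H3","H4","H4"]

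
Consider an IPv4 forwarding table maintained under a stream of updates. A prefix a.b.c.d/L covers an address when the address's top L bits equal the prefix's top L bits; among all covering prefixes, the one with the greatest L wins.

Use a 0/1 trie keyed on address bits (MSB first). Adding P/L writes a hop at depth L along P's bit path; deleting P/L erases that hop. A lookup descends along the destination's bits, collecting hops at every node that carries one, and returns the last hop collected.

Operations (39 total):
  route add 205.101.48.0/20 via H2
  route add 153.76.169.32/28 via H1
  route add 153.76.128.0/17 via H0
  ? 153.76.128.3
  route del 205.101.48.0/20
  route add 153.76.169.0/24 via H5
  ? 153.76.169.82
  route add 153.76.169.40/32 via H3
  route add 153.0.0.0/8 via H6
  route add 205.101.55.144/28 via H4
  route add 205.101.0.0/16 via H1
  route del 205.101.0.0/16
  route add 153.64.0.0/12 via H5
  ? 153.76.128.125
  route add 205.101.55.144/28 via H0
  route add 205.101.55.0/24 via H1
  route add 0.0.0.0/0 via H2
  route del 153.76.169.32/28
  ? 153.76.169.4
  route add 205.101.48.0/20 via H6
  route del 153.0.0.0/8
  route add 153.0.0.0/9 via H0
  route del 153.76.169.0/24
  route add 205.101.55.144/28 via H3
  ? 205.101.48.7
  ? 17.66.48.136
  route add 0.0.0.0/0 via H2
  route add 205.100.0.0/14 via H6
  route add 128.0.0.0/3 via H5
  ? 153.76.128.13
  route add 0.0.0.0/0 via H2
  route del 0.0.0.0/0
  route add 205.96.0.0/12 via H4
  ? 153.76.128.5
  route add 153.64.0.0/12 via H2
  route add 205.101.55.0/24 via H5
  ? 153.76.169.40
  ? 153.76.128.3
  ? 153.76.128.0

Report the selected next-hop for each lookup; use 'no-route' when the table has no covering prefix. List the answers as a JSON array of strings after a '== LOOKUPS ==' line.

Trace:
  + 205.101.48.0/20 (H2) depth=20
  + 153.76.169.32/28 (H1) depth=28
  + 153.76.128.0/17 (H0) depth=17
  Q 153.76.128.3: descend 100110010100110010 ; hops seen [H0] ; pick H0
  del 205.101.48.0/20 (clear depth 20)
  + 153.76.169.0/24 (H5) depth=24
  Q 153.76.169.82: descend 1001100101001100101010010 ; hops seen [H0,H5] ; pick H5
  + 153.76.169.40/32 (H3) depth=32
  + 153.0.0.0/8 (H6) depth=8
  + 205.101.55.144/28 (H4) depth=28
  + 205.101.0.0/16 (H1) depth=16
  del 205.101.0.0/16 (clear depth 16)
  + 153.64.0.0/12 (H5) depth=12
  Q 153.76.128.125: descend 100110010100110010 ; hops seen [H6,H5,H0] ; pick H0
  + 205.101.55.144/28 (H0) depth=28
  + 205.101.55.0/24 (H1) depth=24
  + 0.0.0.0/0 (H2) depth=0
  del 153.76.169.32/28 (clear depth 28)
  Q 153.76.169.4: descend 10011001010011001010100100 ; hops seen [H2,H6,H5,H0,H5] ; pick H5
  + 205.101.48.0/20 (H6) depth=20
  del 153.0.0.0/8 (clear depth 8)
  + 153.0.0.0/9 (H0) depth=9
  del 153.76.169.0/24 (clear depth 24)
  + 205.101.55.144/28 (H3) depth=28
  Q 205.101.48.7: descend 110011010110010100110 ; hops seen [H2,H6] ; pick H6
  Q 17.66.48.136: descend ε ; hops seen [H2] ; pick H2
  + 0.0.0.0/0 (H2) depth=0
  + 205.100.0.0/14 (H6) depth=14
  + 128.0.0.0/3 (H5) depth=3
  Q 153.76.128.13: descend 100110010100110010 ; hops seen [H2,H5,H0,H5,H0] ; pick H0
  + 0.0.0.0/0 (H2) depth=0
  del 0.0.0.0/0 (clear depth 0)
  + 205.96.0.0/12 (H4) depth=12
  Q 153.76.128.5: descend 100110010100110010 ; hops seen [H5,H0,H5,H0] ; pick H0
  + 153.64.0.0/12 (H2) depth=12
  + 205.101.55.0/24 (H5) depth=24
  Q 153.76.169.40: descend 10011001010011001010100100101000 ; hops seen [H5,H0,H2,H0,H3] ; pick H3
  Q 153.76.128.3: descend 100110010100110010 ; hops seen [H5,H0,H2,H0] ; pick H0
  Q 153.76.128.0: descend 100110010100110010 ; hops seen [H5,H0,H2,H0] ; pick H0

== LOOKUPS ==
["H0","H5","H0","H5","H6","H2","H0","H0","H3","H0","H0"]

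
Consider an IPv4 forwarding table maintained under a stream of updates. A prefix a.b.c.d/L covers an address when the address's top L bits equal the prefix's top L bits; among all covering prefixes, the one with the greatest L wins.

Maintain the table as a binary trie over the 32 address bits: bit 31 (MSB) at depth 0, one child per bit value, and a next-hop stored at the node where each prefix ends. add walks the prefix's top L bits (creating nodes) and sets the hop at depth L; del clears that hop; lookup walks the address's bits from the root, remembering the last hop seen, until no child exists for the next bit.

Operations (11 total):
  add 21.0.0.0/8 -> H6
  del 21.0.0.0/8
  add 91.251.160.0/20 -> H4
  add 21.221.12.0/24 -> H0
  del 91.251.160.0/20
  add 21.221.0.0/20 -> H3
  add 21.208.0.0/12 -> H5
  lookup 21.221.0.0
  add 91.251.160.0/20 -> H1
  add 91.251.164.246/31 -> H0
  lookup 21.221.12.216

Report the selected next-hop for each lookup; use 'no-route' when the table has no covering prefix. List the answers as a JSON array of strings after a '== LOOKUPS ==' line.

Trace:
  add 21.0.0.0/8 -> H6 at depth 8
  del 21.0.0.0/8 (clear depth 8)
  add 91.251.160.0/20 -> H4 at depth 20
  add 21.221.12.0/24 -> H0 at depth 24
  del 91.251.160.0/20 (clear depth 20)
  add 21.221.0.0/20 -> H3 at depth 20
  add 21.208.0.0/12 -> H5 at depth 12
  ? 21.221.0.0  path d0:-→d1:-→d2:-→d3:-→d4:-→d5:-→d6:-→d7:-→d8:-→d9:-→d10:-→d11:-→d12:H5→d13:-→d14:-→d15:-→d16:-→d17:-→d18:-→d19:-→d20:H3  best=H3
  add 91.251.160.0/20 -> H1 at depth 20
  add 91.251.164.246/31 -> H0 at depth 31
  ? 21.221.12.216  path d0:-→d1:-→d2:-→d3:-→d4:-→d5:-→d6:-→d7:-→d8:-→d9:-→d10:-→d11:-→d12:H5→d13:-→d14:-→d15:-→d16:-→d17:-→d18:-→d19:-→d20:H3→d21:-→d22:-→d23:-→d24:H0  best=H0

== LOOKUPS ==
["H3","H0"]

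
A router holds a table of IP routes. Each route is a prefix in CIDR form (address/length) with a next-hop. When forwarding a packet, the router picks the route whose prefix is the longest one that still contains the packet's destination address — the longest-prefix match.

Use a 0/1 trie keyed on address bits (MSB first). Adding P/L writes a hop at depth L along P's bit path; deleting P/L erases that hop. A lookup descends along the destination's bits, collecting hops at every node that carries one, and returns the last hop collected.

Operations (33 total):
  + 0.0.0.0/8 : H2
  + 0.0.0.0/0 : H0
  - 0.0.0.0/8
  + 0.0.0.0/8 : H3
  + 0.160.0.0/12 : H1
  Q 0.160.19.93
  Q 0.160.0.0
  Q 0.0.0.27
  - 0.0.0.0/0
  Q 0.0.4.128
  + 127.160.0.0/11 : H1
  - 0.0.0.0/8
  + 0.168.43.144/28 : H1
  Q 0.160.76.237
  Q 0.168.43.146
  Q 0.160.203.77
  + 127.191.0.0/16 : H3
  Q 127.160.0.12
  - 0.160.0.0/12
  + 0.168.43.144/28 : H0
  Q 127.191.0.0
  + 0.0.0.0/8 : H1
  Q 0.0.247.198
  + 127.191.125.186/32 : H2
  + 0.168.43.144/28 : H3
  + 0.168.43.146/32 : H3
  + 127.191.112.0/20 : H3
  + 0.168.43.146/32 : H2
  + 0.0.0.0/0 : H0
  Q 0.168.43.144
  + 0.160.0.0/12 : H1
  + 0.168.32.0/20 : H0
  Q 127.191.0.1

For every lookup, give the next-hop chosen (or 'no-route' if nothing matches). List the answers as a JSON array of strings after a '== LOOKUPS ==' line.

Apply in order:
  + 0.0.0.0/8 (H2) depth=8
  + 0.0.0.0/0 (H0) depth=0
  - 0.0.0.0/8 clear@8
  + 0.0.0.0/8 (H3) depth=8
  + 0.160.0.0/12 (H1) depth=12
  ? 0.160.19.93  path d0:H0→d1:-→d2:-→d3:-→d4:-→d5:-→d6:-→d7:-→d8:H3→d9:-→d10:-→d11:-→d12:H1  best=H1
  ? 0.160.0.0  path d0:H0→d1:-→d2:-→d3:-→d4:-→d5:-→d6:-→d7:-→d8:H3→d9:-→d10:-→d11:-→d12:H1  best=H1
  ? 0.0.0.27  path d0:H0→d1:-→d2:-→d3:-→d4:-→d5:-→d6:-→d7:-→d8:H3  best=H3
  - 0.0.0.0/0 clear@0
  ? 0.0.4.128  path d0:-→d1:-→d2:-→d3:-→d4:-→d5:-→d6:-→d7:-→d8:H3  best=H3
  + 127.160.0.0/11 (H1) depth=11
  - 0.0.0.0/8 clear@8
  + 0.168.43.144/28 (H1) depth=28
  ? 0.160.76.237  path d0:-→d1:-→d2:-→d3:-→d4:-→d5:-→d6:-→d7:-→d8:-→d9:-→d10:-→d11:-→d12:H1  best=H1
  ? 0.168.43.146  path d0:-→d1:-→d2:-→d3:-→d4:-→d5:-→d6:-→d7:-→d8:-→d9:-→d10:-→d11:-→d12:H1→d13:-→d14:-→d15:-→d16:-→d17:-→d18:-→d19:-→d20:-→d21:-→d22:-→d23:-→d24:-→d25:-→d26:-→d27:-→d28:H1  best=H1
  ? 0.160.203.77  path d0:-→d1:-→d2:-→d3:-→d4:-→d5:-→d6:-→d7:-→d8:-→d9:-→d10:-→d11:-→d12:H1  best=H1
  + 127.191.0.0/16 (H3) depth=16
  ? 127.160.0.12  path d0:-→d1:-→d2:-→d3:-→d4:-→d5:-→d6:-→d7:-→d8:-→d9:-→d10:-→d11:H1  best=H1
  - 0.160.0.0/12 clear@12
  + 0.168.43.144/28 (H0) depth=28
  ? 127.191.0.0  path d0:-→d1:-→d2:-→d3:-→d4:-→d5:-→d6:-→d7:-→d8:-→d9:-→d10:-→d11:H1→d12:-→d13:-→d14:-→d15:-→d16:H3  best=H3
  + 0.0.0.0/8 (H1) depth=8
  ? 0.0.247.198  path d0:-→d1:-→d2:-→d3:-→d4:-→d5:-→d6:-→d7:-→d8:H1  best=H1
  + 127.191.125.186/32 (H2) depth=32
  + 0.168.43.144/28 (H3) depth=28
  + 0.168.43.146/32 (H3) depth=32
  + 127.191.112.0/20 (H3) depth=20
  + 0.168.43.146/32 (H2) depth=32
  + 0.0.0.0/0 (H0) depth=0
  ? 0.168.43.144  path d0:H0→d1:-→d2:-→d3:-→d4:-→d5:-→d6:-→d7:-→d8:H1→d9:-→d10:-→d11:-→d12:-→d13:-→d14:-→d15:-→d16:-→d17:-→d18:-→d19:-→d20:-→d21:-→d22:-→d23:-→d24:-→d25:-→d26:-→d27:-→d28:H3→d29:-→d30:-  best=H3
  + 0.160.0.0/12 (H1) depth=12
  + 0.168.32.0/20 (H0) depth=20
  ? 127.191.0.1  path d0:H0→d1:-→d2:-→d3:-→d4:-→d5:-→d6:-→d7:-→d8:-→d9:-→d10:-→d11:H1→d12:-→d13:-→d14:-→d15:-→d16:H3→d17:-  best=H3

== LOOKUPS ==
["H1","H1","H3","H3","H1","H1","H1","H1","H3","H1","H3","H3"]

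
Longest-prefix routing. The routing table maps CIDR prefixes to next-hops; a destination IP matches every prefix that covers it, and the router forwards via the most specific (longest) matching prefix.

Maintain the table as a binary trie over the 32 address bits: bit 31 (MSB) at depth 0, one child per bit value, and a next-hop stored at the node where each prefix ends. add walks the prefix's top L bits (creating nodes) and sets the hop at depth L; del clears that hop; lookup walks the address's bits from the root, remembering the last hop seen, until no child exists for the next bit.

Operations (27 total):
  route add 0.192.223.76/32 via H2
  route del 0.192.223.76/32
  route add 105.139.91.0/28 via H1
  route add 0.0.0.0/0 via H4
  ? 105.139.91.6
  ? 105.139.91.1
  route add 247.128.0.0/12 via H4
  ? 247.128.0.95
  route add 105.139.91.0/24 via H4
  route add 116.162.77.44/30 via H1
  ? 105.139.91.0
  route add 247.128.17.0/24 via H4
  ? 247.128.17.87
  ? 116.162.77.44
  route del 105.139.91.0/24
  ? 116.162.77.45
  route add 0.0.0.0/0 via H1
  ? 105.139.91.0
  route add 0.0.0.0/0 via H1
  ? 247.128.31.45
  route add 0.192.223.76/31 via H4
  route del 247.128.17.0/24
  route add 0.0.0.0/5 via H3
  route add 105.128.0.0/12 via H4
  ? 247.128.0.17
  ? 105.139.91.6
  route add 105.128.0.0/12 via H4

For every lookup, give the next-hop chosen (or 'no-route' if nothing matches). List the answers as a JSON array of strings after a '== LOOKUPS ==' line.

Process each operation:
  + 0.192.223.76/32 (H2) depth=32
  del 0.192.223.76/32 (clear depth 32)
  + 105.139.91.0/28 (H1) depth=28
  + 0.0.0.0/0 (H4) depth=0
  Q 105.139.91.6: descend 0110100110001011010110110000 ; hops seen [H4,H1] ; pick H1
  Q 105.139.91.1: descend 0110100110001011010110110000 ; hops seen [H4,H1] ; pick H1
  + 247.128.0.0/12 (H4) depth=12
  Q 247.128.0.95: descend 111101111000 ; hops seen [H4,H4] ; pick H4
  + 105.139.91.0/24 (H4) depth=24
  + 116.162.77.44/30 (H1) depth=30
  Q 105.139.91.0: descend 0110100110001011010110110000 ; hops seen [H4,H4,H1] ; pick H1
  + 247.128.17.0/24 (H4) depth=24
  Q 247.128.17.87: descend 111101111000000000010001 ; hops seen [H4,H4,H4] ; pick H4
  Q 116.162.77.44: descend 011101001010001001001101001011 ; hops seen [H4,H1] ; pick H1
  del 105.139.91.0/24 (clear depth 24)
  Q 116.162.77.45: descend 011101001010001001001101001011 ; hops seen [H4,H1] ; pick H1
  + 0.0.0.0/0 (H1) depth=0
  Q 105.139.91.0: descend 0110100110001011010110110000 ; hops seen [H1,H1] ; pick H1
  + 0.0.0.0/0 (H1) depth=0
  Q 247.128.31.45: descend 11110111100000000001 ; hops seen [H1,H4] ; pick H4
  + 0.192.223.76/31 (H4) depth=31
  del 247.128.17.0/24 (clear depth 24)
  + 0.0.0.0/5 (H3) depth=5
  + 105.128.0.0/12 (H4) depth=12
  Q 247.128.0.17: descend 1111011110000000000 ; hops seen [H1,H4] ; pick H4
  Q 105.139.91.6: descend 0110100110001011010110110000 ; hops seen [H1,H4,H1] ; pick H1
  + 105.128.0.0/12 (H4) depth=12

== LOOKUPS ==
["H1","H1","H4","H1","H4","H1","H1","H1","H4","H4","H1"]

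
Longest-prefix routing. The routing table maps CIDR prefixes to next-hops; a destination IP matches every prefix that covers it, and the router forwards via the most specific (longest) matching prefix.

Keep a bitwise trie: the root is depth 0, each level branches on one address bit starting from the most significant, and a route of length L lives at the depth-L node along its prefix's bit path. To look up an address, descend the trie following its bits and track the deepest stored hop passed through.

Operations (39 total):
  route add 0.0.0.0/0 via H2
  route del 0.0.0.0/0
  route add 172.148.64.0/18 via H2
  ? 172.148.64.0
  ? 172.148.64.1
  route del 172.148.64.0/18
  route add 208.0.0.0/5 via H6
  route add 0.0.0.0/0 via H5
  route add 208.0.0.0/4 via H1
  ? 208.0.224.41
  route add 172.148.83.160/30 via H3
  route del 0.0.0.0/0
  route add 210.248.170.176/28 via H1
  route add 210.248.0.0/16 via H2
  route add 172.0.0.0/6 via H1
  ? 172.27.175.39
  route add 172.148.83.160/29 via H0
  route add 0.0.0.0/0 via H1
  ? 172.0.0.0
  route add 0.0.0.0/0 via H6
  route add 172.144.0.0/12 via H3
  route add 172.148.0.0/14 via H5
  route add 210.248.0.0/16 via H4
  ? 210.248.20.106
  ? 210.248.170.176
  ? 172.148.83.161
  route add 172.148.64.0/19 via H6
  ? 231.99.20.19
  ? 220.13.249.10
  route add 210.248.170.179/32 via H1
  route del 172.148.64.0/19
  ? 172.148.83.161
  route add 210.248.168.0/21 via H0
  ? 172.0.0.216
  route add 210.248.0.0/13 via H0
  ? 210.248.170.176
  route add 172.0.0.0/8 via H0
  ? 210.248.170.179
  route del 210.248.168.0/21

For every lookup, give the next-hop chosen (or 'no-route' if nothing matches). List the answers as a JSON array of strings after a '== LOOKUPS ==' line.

Apply in order:
  + 0.0.0.0/0 (H2) depth=0
  del 0.0.0.0/0 (clear depth 0)
  + 172.148.64.0/18 (H2) depth=18
  Q 172.148.64.0: descend 101011001001010001 ; hops seen [H2] ; pick H2
  Q 172.148.64.1: descend 101011001001010001 ; hops seen [H2] ; pick H2
  del 172.148.64.0/18 (clear depth 18)
  + 208.0.0.0/5 (H6) depth=5
  + 0.0.0.0/0 (H5) depth=0
  + 208.0.0.0/4 (H1) depth=4
  Q 208.0.224.41: descend 11010 ; hops seen [H5,H1,H6] ; pick H6
  + 172.148.83.160/30 (H3) depth=30
  del 0.0.0.0/0 (clear depth 0)
  + 210.248.170.176/28 (H1) depth=28
  + 210.248.0.0/16 (H2) depth=16
  + 172.0.0.0/6 (H1) depth=6
  Q 172.27.175.39: descend 10101100 ; hops seen [H1] ; pick H1
  + 172.148.83.160/29 (H0) depth=29
  + 0.0.0.0/0 (H1) depth=0
  Q 172.0.0.0: descend 10101100 ; hops seen [H1,H1] ; pick H1
  + 0.0.0.0/0 (H6) depth=0
  + 172.144.0.0/12 (H3) depth=12
  + 172.148.0.0/14 (H5) depth=14
  + 210.248.0.0/16 (H4) depth=16
  Q 210.248.20.106: descend 1101001011111000 ; hops seen [H6,H1,H6,H4] ; pick H4
  Q 210.248.170.176: descend 1101001011111000101010101011 ; hops seen [H6,H1,H6,H4,H1] ; pick H1
  Q 172.148.83.161: descend 101011001001010001010011101000 ; hops seen [H6,H1,H3,H5,H0,H3] ; pick H3
  + 172.148.64.0/19 (H6) depth=19
  Q 231.99.20.19: descend 11 ; hops seen [H6] ; pick H6
  Q 220.13.249.10: descend 1101 ; hops seen [H6,H1] ; pick H1
  + 210.248.170.179/32 (H1) depth=32
  del 172.148.64.0/19 (clear depth 19)
  Q 172.148.83.161: descend 101011001001010001010011101000 ; hops seen [H6,H1,H3,H5,H0,H3] ; pick H3
  + 210.248.168.0/21 (H0) depth=21
  Q 172.0.0.216: descend 10101100 ; hops seen [H6,H1] ; pick H1
  + 210.248.0.0/13 (H0) depth=13
  Q 210.248.170.176: descend 110100101111100010101010101100 ; hops seen [H6,H1,H6,H0,H4,H0,H1] ; pick H1
  + 172.0.0.0/8 (H0) depth=8
  Q 210.248.170.179: descend 11010010111110001010101010110011 ; hops seen [H6,H1,H6,H0,H4,H0,H1,H1] ; pick H1
  del 210.248.168.0/21 (clear depth 21)

== LOOKUPS ==
["H2","H2","H6","H1","H1","H4","H1","H3","H6","H1","H3","H1","H1","H1"]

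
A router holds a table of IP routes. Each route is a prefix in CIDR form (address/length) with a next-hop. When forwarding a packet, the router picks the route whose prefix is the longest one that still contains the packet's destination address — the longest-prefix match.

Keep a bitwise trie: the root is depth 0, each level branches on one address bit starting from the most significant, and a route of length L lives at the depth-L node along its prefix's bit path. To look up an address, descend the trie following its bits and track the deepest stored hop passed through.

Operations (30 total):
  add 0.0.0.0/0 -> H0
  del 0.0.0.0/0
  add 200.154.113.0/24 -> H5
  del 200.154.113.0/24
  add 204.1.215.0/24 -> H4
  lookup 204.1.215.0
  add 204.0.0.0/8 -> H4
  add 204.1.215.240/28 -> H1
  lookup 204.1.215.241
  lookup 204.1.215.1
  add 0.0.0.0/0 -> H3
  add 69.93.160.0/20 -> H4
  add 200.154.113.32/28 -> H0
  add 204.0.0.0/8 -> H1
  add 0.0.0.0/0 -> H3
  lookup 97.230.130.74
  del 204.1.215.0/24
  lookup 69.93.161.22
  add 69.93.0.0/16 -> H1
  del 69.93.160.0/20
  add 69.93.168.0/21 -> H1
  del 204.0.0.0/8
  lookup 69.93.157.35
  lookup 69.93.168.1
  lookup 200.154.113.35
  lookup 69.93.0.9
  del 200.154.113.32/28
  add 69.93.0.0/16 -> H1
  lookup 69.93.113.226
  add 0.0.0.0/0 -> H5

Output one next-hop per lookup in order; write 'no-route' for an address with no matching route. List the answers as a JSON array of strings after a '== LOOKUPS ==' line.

Process each operation:
  + 0.0.0.0/0 (H0) depth=0
  - 0.0.0.0/0 clear@0
  + 200.154.113.0/24 (H5) depth=24
  - 200.154.113.0/24 clear@24
  + 204.1.215.0/24 (H4) depth=24
  ? 204.1.215.0  path d0:-→d1:-→d2:-→d3:-→d4:-→d5:-→d6:-→d7:-→d8:-→d9:-→d10:-→d11:-→d12:-→d13:-→d14:-→d15:-→d16:-→d17:-→d18:-→d19:-→d20:-→d21:-→d22:-→d23:-→d24:H4  best=H4
  + 204.0.0.0/8 (H4) depth=8
  + 204.1.215.240/28 (H1) depth=28
  ? 204.1.215.241  path d0:-→d1:-→d2:-→d3:-→d4:-→d5:-→d6:-→d7:-→d8:H4→d9:-→d10:-→d11:-→d12:-→d13:-→d14:-→d15:-→d16:-→d17:-→d18:-→d19:-→d20:-→d21:-→d22:-→d23:-→d24:H4→d25:-→d26:-→d27:-→d28:H1  best=H1
  ? 204.1.215.1  path d0:-→d1:-→d2:-→d3:-→d4:-→d5:-→d6:-→d7:-→d8:H4→d9:-→d10:-→d11:-→d12:-→d13:-→d14:-→d15:-→d16:-→d17:-→d18:-→d19:-→d20:-→d21:-→d22:-→d23:-→d24:H4  best=H4
  + 0.0.0.0/0 (H3) depth=0
  + 69.93.160.0/20 (H4) depth=20
  + 200.154.113.32/28 (H0) depth=28
  + 204.0.0.0/8 (H1) depth=8
  + 0.0.0.0/0 (H3) depth=0
  ? 97.230.130.74  path d0:H3→d1:-→d2:-  best=H3
  - 204.1.215.0/24 clear@24
  ? 69.93.161.22  path d0:H3→d1:-→d2:-→d3:-→d4:-→d5:-→d6:-→d7:-→d8:-→d9:-→d10:-→d11:-→d12:-→d13:-→d14:-→d15:-→d16:-→d17:-→d18:-→d19:-→d20:H4  best=H4
  + 69.93.0.0/16 (H1) depth=16
  - 69.93.160.0/20 clear@20
  + 69.93.168.0/21 (H1) depth=21
  - 204.0.0.0/8 clear@8
  ? 69.93.157.35  path d0:H3→d1:-→d2:-→d3:-→d4:-→d5:-→d6:-→d7:-→d8:-→d9:-→d10:-→d11:-→d12:-→d13:-→d14:-→d15:-→d16:H1→d17:-→d18:-  best=H1
  ? 69.93.168.1  path d0:H3→d1:-→d2:-→d3:-→d4:-→d5:-→d6:-→d7:-→d8:-→d9:-→d10:-→d11:-→d12:-→d13:-→d14:-→d15:-→d16:H1→d17:-→d18:-→d19:-→d20:-→d21:H1  best=H1
  ? 200.154.113.35  path d0:H3→d1:-→d2:-→d3:-→d4:-→d5:-→d6:-→d7:-→d8:-→d9:-→d10:-→d11:-→d12:-→d13:-→d14:-→d15:-→d16:-→d17:-→d18:-→d19:-→d20:-→d21:-→d22:-→d23:-→d24:-→d25:-→d26:-→d27:-→d28:H0  best=H0
  ? 69.93.0.9  path d0:H3→d1:-→d2:-→d3:-→d4:-→d5:-→d6:-→d7:-→d8:-→d9:-→d10:-→d11:-→d12:-→d13:-→d14:-→d15:-→d16:H1  best=H1
  - 200.154.113.32/28 clear@28
  + 69.93.0.0/16 (H1) depth=16
  ? 69.93.113.226  path d0:H3→d1:-→d2:-→d3:-→d4:-→d5:-→d6:-→d7:-→d8:-→d9:-→d10:-→d11:-→d12:-→d13:-→d14:-→d15:-→d16:H1  best=H1
  + 0.0.0.0/0 (H5) depth=0

== LOOKUPS ==
["H4","H1","H4","H3","H4","H1","H1","H0","H1","H1"]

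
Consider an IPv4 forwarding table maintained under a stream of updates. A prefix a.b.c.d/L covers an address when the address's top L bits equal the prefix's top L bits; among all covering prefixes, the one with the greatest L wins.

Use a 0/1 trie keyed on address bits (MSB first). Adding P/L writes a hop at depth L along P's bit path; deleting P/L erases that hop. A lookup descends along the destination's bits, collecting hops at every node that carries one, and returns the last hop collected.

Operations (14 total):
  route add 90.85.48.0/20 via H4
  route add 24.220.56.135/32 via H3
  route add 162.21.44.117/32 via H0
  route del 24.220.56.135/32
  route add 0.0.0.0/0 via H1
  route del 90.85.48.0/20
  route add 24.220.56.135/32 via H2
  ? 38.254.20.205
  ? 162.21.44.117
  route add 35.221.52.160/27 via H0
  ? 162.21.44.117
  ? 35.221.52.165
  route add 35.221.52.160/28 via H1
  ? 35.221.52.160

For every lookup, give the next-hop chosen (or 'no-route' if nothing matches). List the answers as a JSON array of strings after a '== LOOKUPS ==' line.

Process each operation:
  add 90.85.48.0/20 -> H4 at depth 20
  add 24.220.56.135/32 -> H3 at depth 32
  add 162.21.44.117/32 -> H0 at depth 32
  del 24.220.56.135/32 (clear depth 32)
  add 0.0.0.0/0 -> H1 at depth 0
  del 90.85.48.0/20 (clear depth 20)
  add 24.220.56.135/32 -> H2 at depth 32
  Q 38.254.20.205: descend 00 ; hops seen [H1] ; pick H1
  Q 162.21.44.117: descend 10100010000101010010110001110101 ; hops seen [H1,H0] ; pick H0
  add 35.221.52.160/27 -> H0 at depth 27
  Q 162.21.44.117: descend 10100010000101010010110001110101 ; hops seen [H1,H0] ; pick H0
  Q 35.221.52.165: descend 001000111101110100110100101 ; hops seen [H1,H0] ; pick H0
  add 35.221.52.160/28 -> H1 at depth 28
  Q 35.221.52.160: descend 0010001111011101001101001010 ; hops seen [H1,H0,H1] ; pick H1

== LOOKUPS ==
["H1","H0","H0","H0","H1"]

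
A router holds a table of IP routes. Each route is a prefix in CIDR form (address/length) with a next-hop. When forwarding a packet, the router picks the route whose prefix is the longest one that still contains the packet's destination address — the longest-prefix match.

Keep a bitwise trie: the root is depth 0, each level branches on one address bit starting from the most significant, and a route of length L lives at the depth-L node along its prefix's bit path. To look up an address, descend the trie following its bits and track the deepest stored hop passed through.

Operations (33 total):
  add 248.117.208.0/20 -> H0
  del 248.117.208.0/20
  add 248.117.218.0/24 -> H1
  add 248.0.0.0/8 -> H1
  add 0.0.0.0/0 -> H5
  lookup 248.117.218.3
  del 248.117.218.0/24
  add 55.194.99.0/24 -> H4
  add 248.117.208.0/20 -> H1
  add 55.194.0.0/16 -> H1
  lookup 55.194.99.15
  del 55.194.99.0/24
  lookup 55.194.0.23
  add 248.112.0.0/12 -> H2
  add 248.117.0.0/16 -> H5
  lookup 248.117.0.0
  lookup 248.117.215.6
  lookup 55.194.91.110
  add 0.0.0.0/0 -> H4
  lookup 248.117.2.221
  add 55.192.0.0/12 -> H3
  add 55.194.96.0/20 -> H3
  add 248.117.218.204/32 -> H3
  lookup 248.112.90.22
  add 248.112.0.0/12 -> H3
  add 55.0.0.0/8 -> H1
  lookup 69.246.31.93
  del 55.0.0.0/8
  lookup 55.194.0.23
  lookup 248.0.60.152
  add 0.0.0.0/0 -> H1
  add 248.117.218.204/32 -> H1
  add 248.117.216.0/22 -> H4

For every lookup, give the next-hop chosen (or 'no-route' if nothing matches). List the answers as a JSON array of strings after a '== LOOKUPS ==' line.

Apply in order:
  + 248.117.208.0/20 (H0) depth=20
  - 248.117.208.0/20 clear@20
  + 248.117.218.0/24 (H1) depth=24
  + 248.0.0.0/8 (H1) depth=8
  + 0.0.0.0/0 (H5) depth=0
  Q 248.117.218.3: descend 111110000111010111011010 ; hops seen [H5,H1,H1] ; pick H1
  - 248.117.218.0/24 clear@24
  + 55.194.99.0/24 (H4) depth=24
  + 248.117.208.0/20 (H1) depth=20
  + 55.194.0.0/16 (H1) depth=16
  Q 55.194.99.15: descend 001101111100001001100011 ; hops seen [H5,H1,H4] ; pick H4
  - 55.194.99.0/24 clear@24
  Q 55.194.0.23: descend 00110111110000100 ; hops seen [H5,H1] ; pick H1
  + 248.112.0.0/12 (H2) depth=12
  + 248.117.0.0/16 (H5) depth=16
  Q 248.117.0.0: descend 1111100001110101 ; hops seen [H5,H1,H2,H5] ; pick H5
  Q 248.117.215.6: descend 11111000011101011101 ; hops seen [H5,H1,H2,H5,H1] ; pick H1
  Q 55.194.91.110: descend 001101111100001001 ; hops seen [H5,H1] ; pick H1
  + 0.0.0.0/0 (H4) depth=0
  Q 248.117.2.221: descend 1111100001110101 ; hops seen [H4,H1,H2,H5] ; pick H5
  + 55.192.0.0/12 (H3) depth=12
  + 55.194.96.0/20 (H3) depth=20
  + 248.117.218.204/32 (H3) depth=32
  Q 248.112.90.22: descend 1111100001110 ; hops seen [H4,H1,H2] ; pick H2
  + 248.112.0.0/12 (H3) depth=12
  + 55.0.0.0/8 (H1) depth=8
  Q 69.246.31.93: descend 0 ; hops seen [H4] ; pick H4
  - 55.0.0.0/8 clear@8
  Q 55.194.0.23: descend 00110111110000100 ; hops seen [H4,H3,H1] ; pick H1
  Q 248.0.60.152: descend 111110000 ; hops seen [H4,H1] ; pick H1
  + 0.0.0.0/0 (H1) depth=0
  + 248.117.218.204/32 (H1) depth=32
  + 248.117.216.0/22 (H4) depth=22

== LOOKUPS ==
["H1","H4","H1","H5","H1","H1","H5","H2","H4","H1","H1"]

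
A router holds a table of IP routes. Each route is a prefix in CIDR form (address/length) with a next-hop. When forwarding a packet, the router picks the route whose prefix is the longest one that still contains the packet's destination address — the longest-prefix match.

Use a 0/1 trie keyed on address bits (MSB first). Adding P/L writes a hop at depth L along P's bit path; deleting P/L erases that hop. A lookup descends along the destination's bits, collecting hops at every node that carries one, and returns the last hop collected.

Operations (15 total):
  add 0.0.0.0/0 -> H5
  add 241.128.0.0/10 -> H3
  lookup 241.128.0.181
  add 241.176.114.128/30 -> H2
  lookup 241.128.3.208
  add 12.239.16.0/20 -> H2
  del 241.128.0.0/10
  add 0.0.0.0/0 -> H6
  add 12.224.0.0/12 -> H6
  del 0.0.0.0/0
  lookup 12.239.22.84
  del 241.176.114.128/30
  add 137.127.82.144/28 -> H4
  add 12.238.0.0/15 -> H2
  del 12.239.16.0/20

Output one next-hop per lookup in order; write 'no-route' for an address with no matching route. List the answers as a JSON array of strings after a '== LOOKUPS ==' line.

Process each operation:
  + 0.0.0.0/0 (H5) depth=0
  + 241.128.0.0/10 (H3) depth=10
  lookup 241.128.0.181: bits 1111000110 walk d0:H5→d1:-→d2:-→d3:-→d4:-→d5:-→d6:-→d7:-→d8:-→d9:-→d10:H3 -> H3
  + 241.176.114.128/30 (H2) depth=30
  lookup 241.128.3.208: bits 1111000110 walk d0:H5→d1:-→d2:-→d3:-→d4:-→d5:-→d6:-→d7:-→d8:-→d9:-→d10:H3 -> H3
  + 12.239.16.0/20 (H2) depth=20
  del 241.128.0.0/10 (clear depth 10)
  + 0.0.0.0/0 (H6) depth=0
  + 12.224.0.0/12 (H6) depth=12
  del 0.0.0.0/0 (clear depth 0)
  lookup 12.239.22.84: bits 00001100111011110001 walk d0:-→d1:-→d2:-→d3:-→d4:-→d5:-→d6:-→d7:-→d8:-→d9:-→d10:-→d11:-→d12:H6→d13:-→d14:-→d15:-→d16:-→d17:-→d18:-→d19:-→d20:H2 -> H2
  del 241.176.114.128/30 (clear depth 30)
  + 137.127.82.144/28 (H4) depth=28
  + 12.238.0.0/15 (H2) depth=15
  del 12.239.16.0/20 (clear depth 20)

== LOOKUPS ==
["H3","H3","H2"]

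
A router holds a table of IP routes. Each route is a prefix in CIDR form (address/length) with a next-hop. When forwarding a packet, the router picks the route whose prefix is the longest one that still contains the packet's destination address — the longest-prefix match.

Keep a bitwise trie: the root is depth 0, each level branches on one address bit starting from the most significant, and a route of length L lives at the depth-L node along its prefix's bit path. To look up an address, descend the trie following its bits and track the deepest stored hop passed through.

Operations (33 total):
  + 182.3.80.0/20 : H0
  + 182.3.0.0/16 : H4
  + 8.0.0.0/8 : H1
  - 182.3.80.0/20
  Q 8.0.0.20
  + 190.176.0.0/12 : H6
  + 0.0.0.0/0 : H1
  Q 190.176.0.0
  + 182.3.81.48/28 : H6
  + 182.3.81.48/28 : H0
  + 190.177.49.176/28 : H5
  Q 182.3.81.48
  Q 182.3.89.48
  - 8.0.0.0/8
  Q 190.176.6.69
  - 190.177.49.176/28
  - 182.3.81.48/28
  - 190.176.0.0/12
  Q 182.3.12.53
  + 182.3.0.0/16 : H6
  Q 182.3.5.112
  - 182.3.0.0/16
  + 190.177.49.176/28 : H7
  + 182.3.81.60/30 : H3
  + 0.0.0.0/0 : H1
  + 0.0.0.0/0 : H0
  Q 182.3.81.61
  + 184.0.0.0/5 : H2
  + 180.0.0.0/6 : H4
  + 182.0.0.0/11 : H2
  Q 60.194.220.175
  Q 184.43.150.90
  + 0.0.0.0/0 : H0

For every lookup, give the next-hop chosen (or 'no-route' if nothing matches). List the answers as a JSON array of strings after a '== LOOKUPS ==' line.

Process each operation:
  add 182.3.80.0/20 -> H0 at depth 20
  add 182.3.0.0/16 -> H4 at depth 16
  add 8.0.0.0/8 -> H1 at depth 8
  del 182.3.80.0/20 (clear depth 20)
  lookup 8.0.0.20: bits 00001000 walk d0:-→d1:-→d2:-→d3:-→d4:-→d5:-→d6:-→d7:-→d8:H1 -> H1
  add 190.176.0.0/12 -> H6 at depth 12
  add 0.0.0.0/0 -> H1 at depth 0
  lookup 190.176.0.0: bits 101111101011 walk d0:H1→d1:-→d2:-→d3:-→d4:-→d5:-→d6:-→d7:-→d8:-→d9:-→d10:-→d11:-→d12:H6 -> H6
  add 182.3.81.48/28 -> H6 at depth 28
  add 182.3.81.48/28 -> H0 at depth 28
  add 190.177.49.176/28 -> H5 at depth 28
  lookup 182.3.81.48: bits 1011011000000011010100010011 walk d0:H1→d1:-→d2:-→d3:-→d4:-→d5:-→d6:-→d7:-→d8:-→d9:-→d10:-→d11:-→d12:-→d13:-→d14:-→d15:-→d16:H4→d17:-→d18:-→d19:-→d20:-→d21:-→d22:-→d23:-→d24:-→d25:-→d26:-→d27:-→d28:H0 -> H0
  lookup 182.3.89.48: bits 10110110000000110101 walk d0:H1→d1:-→d2:-→d3:-→d4:-→d5:-→d6:-→d7:-→d8:-→d9:-→d10:-→d11:-→d12:-→d13:-→d14:-→d15:-→d16:H4→d17:-→d18:-→d19:-→d20:- -> H4
  del 8.0.0.0/8 (clear depth 8)
  lookup 190.176.6.69: bits 101111101011000 walk d0:H1→d1:-→d2:-→d3:-→d4:-→d5:-→d6:-→d7:-→d8:-→d9:-→d10:-→d11:-→d12:H6→d13:-→d14:-→d15:- -> H6
  del 190.177.49.176/28 (clear depth 28)
  del 182.3.81.48/28 (clear depth 28)
  del 190.176.0.0/12 (clear depth 12)
  lookup 182.3.12.53: bits 10110110000000110 walk d0:H1→d1:-→d2:-→d3:-→d4:-→d5:-→d6:-→d7:-→d8:-→d9:-→d10:-→d11:-→d12:-→d13:-→d14:-→d15:-→d16:H4→d17:- -> H4
  add 182.3.0.0/16 -> H6 at depth 16
  lookup 182.3.5.112: bits 10110110000000110 walk d0:H1→d1:-→d2:-→d3:-→d4:-→d5:-→d6:-→d7:-→d8:-→d9:-→d10:-→d11:-→d12:-→d13:-→d14:-→d15:-→d16:H6→d17:- -> H6
  del 182.3.0.0/16 (clear depth 16)
  add 190.177.49.176/28 -> H7 at depth 28
  add 182.3.81.60/30 -> H3 at depth 30
  add 0.0.0.0/0 -> H1 at depth 0
  add 0.0.0.0/0 -> H0 at depth 0
  lookup 182.3.81.61: bits 101101100000001101010001001111 walk d0:H0→d1:-→d2:-→d3:-→d4:-→d5:-→d6:-→d7:-→d8:-→d9:-→d10:-→d11:-→d12:-→d13:-→d14:-→d15:-→d16:-→d17:-→d18:-→d19:-→d20:-→d21:-→d22:-→d23:-→d24:-→d25:-→d26:-→d27:-→d28:-→d29:-→d30:H3 -> H3
  add 184.0.0.0/5 -> H2 at depth 5
  add 180.0.0.0/6 -> H4 at depth 6
  add 182.0.0.0/11 -> H2 at depth 11
  lookup 60.194.220.175: bits 00 walk d0:H0→d1:-→d2:- -> H0
  lookup 184.43.150.90: bits 10111 walk d0:H0→d1:-→d2:-→d3:-→d4:-→d5:H2 -> H2
  add 0.0.0.0/0 -> H0 at depth 0

== LOOKUPS ==
["H1","H6","H0","H4","H6","H4","H6","H3","H0","H2"]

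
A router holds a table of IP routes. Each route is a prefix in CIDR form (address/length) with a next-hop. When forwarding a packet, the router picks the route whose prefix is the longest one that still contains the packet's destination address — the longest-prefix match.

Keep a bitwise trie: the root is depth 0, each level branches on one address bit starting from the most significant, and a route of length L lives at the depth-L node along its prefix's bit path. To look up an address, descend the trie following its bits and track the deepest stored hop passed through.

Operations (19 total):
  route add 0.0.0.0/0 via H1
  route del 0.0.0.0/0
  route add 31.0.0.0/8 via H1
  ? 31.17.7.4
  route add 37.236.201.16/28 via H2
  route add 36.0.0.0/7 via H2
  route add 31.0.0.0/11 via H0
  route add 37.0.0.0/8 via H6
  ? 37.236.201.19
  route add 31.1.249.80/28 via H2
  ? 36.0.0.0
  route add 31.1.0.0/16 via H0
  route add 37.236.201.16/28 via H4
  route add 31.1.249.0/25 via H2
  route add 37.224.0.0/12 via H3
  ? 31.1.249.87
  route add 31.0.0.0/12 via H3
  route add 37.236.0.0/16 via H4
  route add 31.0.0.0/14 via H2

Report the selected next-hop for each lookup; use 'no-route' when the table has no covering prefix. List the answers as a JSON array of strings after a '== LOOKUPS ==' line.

Process each operation:
  + 0.0.0.0/0 (H1) depth=0
  del 0.0.0.0/0 (clear depth 0)
  + 31.0.0.0/8 (H1) depth=8
  Q 31.17.7.4: descend 00011111 ; hops seen [H1] ; pick H1
  + 37.236.201.16/28 (H2) depth=28
  + 36.0.0.0/7 (H2) depth=7
  + 31.0.0.0/11 (H0) depth=11
  + 37.0.0.0/8 (H6) depth=8
  Q 37.236.201.19: descend 0010010111101100110010010001 ; hops seen [H2,H6,H2] ; pick H2
  + 31.1.249.80/28 (H2) depth=28
  Q 36.0.0.0: descend 0010010 ; hops seen [H2] ; pick H2
  + 31.1.0.0/16 (H0) depth=16
  + 37.236.201.16/28 (H4) depth=28
  + 31.1.249.0/25 (H2) depth=25
  + 37.224.0.0/12 (H3) depth=12
  Q 31.1.249.87: descend 0001111100000001111110010101 ; hops seen [H1,H0,H0,H2,H2] ; pick H2
  + 31.0.0.0/12 (H3) depth=12
  + 37.236.0.0/16 (H4) depth=16
  + 31.0.0.0/14 (H2) depth=14

== LOOKUPS ==
["H1","H2","H2","H2"]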